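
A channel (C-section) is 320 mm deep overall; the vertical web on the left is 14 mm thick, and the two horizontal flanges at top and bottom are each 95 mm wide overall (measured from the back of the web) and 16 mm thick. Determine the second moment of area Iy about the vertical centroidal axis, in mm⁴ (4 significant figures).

Iy ≈ 5.195 × 10⁶ mm⁴

Treat the section as a set of non-overlapping primitives; coordinates are from the bounding-box lower-left.
Web: 14 × 320, A = 4 480 mm², x = 7 mm, Ī = 73173.3 mm⁴.
Top flange (beyond web): 81 × 16, A = 1 296 mm², x = 54.5 mm, Ī = 708 588 mm⁴.
Bottom flange (beyond web): 81 × 16, A = 1 296 mm², x = 54.5 mm, Ī = 708 588 mm⁴.
Centroid: x̄ = ΣA·x / ΣA = 24.4095 mm.
Transfer each piece to the vertical centroidal axis using Ī + A·d² with d = x − 24.4095:
  web: d = -17.4095 mm → contributes +1 431 020 mm⁴
  top flange (beyond web): d = 30.0905 mm → contributes +1 882 036 mm⁴
  bottom flange (beyond web): d = 30.0905 mm → contributes +1 882 036 mm⁴
Total I = 5 195 091 mm⁴.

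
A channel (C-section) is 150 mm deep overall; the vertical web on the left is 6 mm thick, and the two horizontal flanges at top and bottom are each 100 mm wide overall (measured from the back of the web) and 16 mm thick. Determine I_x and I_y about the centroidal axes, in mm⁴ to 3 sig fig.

Split into non-overlapping primitives; take the origin at the lower-left of the bounding box.
Web: 6 × 150, A = 900 mm², y = 75 mm, Ī = 1 687 500 mm⁴.
Top flange (beyond web): 94 × 16, A = 1 504 mm², y = 142 mm, Ī = 32 085 mm⁴.
Bottom flange (beyond web): 94 × 16, A = 1 504 mm², y = 8 mm, Ī = 32 085 mm⁴.
By symmetry the centroid is at mid-height, ȳ = 75 mm.
Transfer each piece to the centroidal x-axis using Ī + A·d² with d = y − 75:
  web: d = 0 mm → contributes +1 687 500 mm⁴
  top flange (beyond web): d = 67 mm → contributes +6 783 541 mm⁴
  bottom flange (beyond web): d = -67 mm → contributes +6 783 541 mm⁴
Total I = 15 254 583 mm⁴.
For the y-axis: x̄ = 41.485 mm.
Repeating about the centroidal y-axis gives I_y = 3 949 423 mm⁴.

I_x ≈ 1.53 × 10⁷ mm⁴, I_y ≈ 3.95 × 10⁶ mm⁴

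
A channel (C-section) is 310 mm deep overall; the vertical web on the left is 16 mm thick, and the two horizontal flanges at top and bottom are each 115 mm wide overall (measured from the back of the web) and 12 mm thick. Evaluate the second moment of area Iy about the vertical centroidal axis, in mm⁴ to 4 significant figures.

Split into non-overlapping primitives; take the origin at the lower-left of the bounding box.
Web: 16 × 310, A = 4 960 mm², x = 8 mm, Ī = 105 813 mm⁴.
Top flange (beyond web): 99 × 12, A = 1 188 mm², x = 65.5 mm, Ī = 970 299 mm⁴.
Bottom flange (beyond web): 99 × 12, A = 1 188 mm², x = 65.5 mm, Ī = 970 299 mm⁴.
Centroid: x̄ = ΣA·x / ΣA = 26.6232 mm.
Transfer each piece to the vertical centroidal axis using Ī + A·d² with d = x − 26.6232:
  web: d = -18.6232 mm → contributes +1 826 063 mm⁴
  top flange (beyond web): d = 38.8768 mm → contributes +2 765 846 mm⁴
  bottom flange (beyond web): d = 38.8768 mm → contributes +2 765 846 mm⁴
Total I = 7 357 756 mm⁴.

Iy ≈ 7.358 × 10⁶ mm⁴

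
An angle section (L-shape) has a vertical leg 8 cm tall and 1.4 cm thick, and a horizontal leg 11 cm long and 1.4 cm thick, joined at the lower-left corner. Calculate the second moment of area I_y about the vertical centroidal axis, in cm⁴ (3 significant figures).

Break the section into simple shapes (no overlaps), measuring from the bottom-left corner of the bounding box.
Vertical leg: 1.4 × 8, A = 11.2 cm², x = 0.7 cm, Ī = 1.8293 cm⁴.
Horizontal leg (remainder): 9.6 × 1.4, A = 13.44 cm², x = 6.2 cm, Ī = 103.22 cm⁴.
Centroid: x̄ = ΣA·x / ΣA = 3.7 cm.
Transfer each piece to the vertical centroidal axis using Ī + A·d² with d = x − 3.7:
  vertical leg: d = -3 cm → contributes +102.63 cm⁴
  horizontal leg (remainder): d = 2.5 cm → contributes +187.22 cm⁴
Total I = 289.85 cm⁴.

I_y ≈ 290 cm⁴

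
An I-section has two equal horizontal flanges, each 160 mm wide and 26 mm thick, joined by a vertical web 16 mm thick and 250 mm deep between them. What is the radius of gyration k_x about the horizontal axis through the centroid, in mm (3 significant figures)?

k_x ≈ 121 mm

Decompose the section into non-overlapping parts with the origin at the bottom-left of its bounding rectangle.
Bottom flange: 160 × 26, A = 4 160 mm², y = 13 mm, Ī = 234 347 mm⁴.
Web: 16 × 250, A = 4 000 mm², y = 151 mm, Ī = 20 833 333 mm⁴.
Top flange: 160 × 26, A = 4 160 mm², y = 289 mm, Ī = 234 347 mm⁴.
By symmetry the centroid is at mid-height, ȳ = 151 mm.
Transfer each piece to the horizontal axis through the centroid using Ī + A·d² with d = y − 151:
  bottom flange: d = -138 mm → contributes +79 457 387 mm⁴
  web: d = 0 mm → contributes +20 833 333 mm⁴
  top flange: d = 138 mm → contributes +79 457 387 mm⁴
Total I = 179 748 107 mm⁴.
Radius of gyration: k = √(I/A) = √(179 748 107 / 12 320) = 120.79 mm.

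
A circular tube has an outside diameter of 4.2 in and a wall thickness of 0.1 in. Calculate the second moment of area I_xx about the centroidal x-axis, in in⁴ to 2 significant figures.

Split into non-overlapping primitives; take the origin at the lower-left of the bounding box.
Outer circle: ⌀4.2, A = 13.85 in², y = 2.1 in, Ī = 15.27 in⁴.
Bore (subtracted): ⌀4, A = 12.57 in², y = 2.1 in, Ī = 12.57 in⁴.
By symmetry the centroid is at mid-height, ȳ = 2.1 in.
All pieces are centred on the centroidal x-axis, so I = ΣĪ (holes subtracted) = 2.708 in⁴.

I_xx ≈ 2.7 in⁴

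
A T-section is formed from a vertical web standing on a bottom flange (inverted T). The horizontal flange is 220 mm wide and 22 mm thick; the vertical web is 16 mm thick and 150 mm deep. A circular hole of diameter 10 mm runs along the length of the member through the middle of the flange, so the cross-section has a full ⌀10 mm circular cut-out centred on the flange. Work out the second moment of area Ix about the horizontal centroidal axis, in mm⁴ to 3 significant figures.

Treat the section as a set of non-overlapping primitives; coordinates are from the bounding-box lower-left.
Flange: 220 × 22, A = 4 840 mm², y = 11 mm, Ī = 195 213 mm⁴.
Web: 16 × 150, A = 2 400 mm², y = 97 mm, Ī = 4 500 000 mm⁴.
Hole (subtracted): ⌀10, A = 78.54 mm², y = 11 mm, Ī = 490.87 mm⁴.
Centroid: ȳ = ΣA·y / ΣA = 39.821 mm.
Transfer each piece to the horizontal centroidal axis using Ī + A·d² with d = y − 39.821:
  flange: d = -28.821 mm → contributes +4 215 542 mm⁴
  web: d = 57.179 mm → contributes +12 346 668 mm⁴
  hole: d = -28.821 mm → contributes −65 730 mm⁴
Total I = 16 496 481 mm⁴.

Ix ≈ 1.65 × 10⁷ mm⁴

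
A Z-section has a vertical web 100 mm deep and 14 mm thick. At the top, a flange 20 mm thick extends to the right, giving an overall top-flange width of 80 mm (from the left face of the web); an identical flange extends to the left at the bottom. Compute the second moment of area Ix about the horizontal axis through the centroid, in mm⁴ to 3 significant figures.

Treat the section as a set of non-overlapping primitives; coordinates are from the bounding-box lower-left.
Web: 14 × 100, A = 1 400 mm², y = 50 mm, Ī = 1 166 667 mm⁴.
Top flange (beyond web): 66 × 20, A = 1 320 mm², y = 90 mm, Ī = 44 000 mm⁴.
Bottom flange (beyond web): 66 × 20, A = 1 320 mm², y = 10 mm, Ī = 44 000 mm⁴.
Centroid: ȳ = ΣA·y / ΣA = 50 mm.
Transfer each piece to the horizontal axis through the centroid using Ī + A·d² with d = y − 50:
  web: d = 0 mm → contributes +1 166 667 mm⁴
  top flange (beyond web): d = 40 mm → contributes +2 156 000 mm⁴
  bottom flange (beyond web): d = -40 mm → contributes +2 156 000 mm⁴
Total I = 5 478 667 mm⁴.

Ix ≈ 5.48 × 10⁶ mm⁴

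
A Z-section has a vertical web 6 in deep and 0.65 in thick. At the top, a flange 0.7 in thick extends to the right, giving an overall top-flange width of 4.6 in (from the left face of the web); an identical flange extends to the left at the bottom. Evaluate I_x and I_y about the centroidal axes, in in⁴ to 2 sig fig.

I_x ≈ 51 in⁴, I_y ≈ 37 in⁴

Split into non-overlapping primitives; take the origin at the lower-left of the bounding box.
Web: 0.65 × 6, A = 3.9 in², y = 3 in, Ī = 11.7 in⁴.
Top flange (beyond web): 3.95 × 0.7, A = 2.765 in², y = 5.65 in, Ī = 0.1129 in⁴.
Bottom flange (beyond web): 3.95 × 0.7, A = 2.765 in², y = 0.35 in, Ī = 0.1129 in⁴.
Centroid: ȳ = ΣA·y / ΣA = 3 in.
Transfer each piece to the centroidal x-axis using Ī + A·d² with d = y − 3:
  web: d = 0 in → contributes +11.7 in⁴
  top flange (beyond web): d = 2.65 in → contributes +19.53 in⁴
  bottom flange (beyond web): d = -2.65 in → contributes +19.53 in⁴
Total I = 50.76 in⁴.
For the y-axis: x̄ = 4.275 in.
Repeating about the centroidal y-axis gives I_y = 36.58 in⁴.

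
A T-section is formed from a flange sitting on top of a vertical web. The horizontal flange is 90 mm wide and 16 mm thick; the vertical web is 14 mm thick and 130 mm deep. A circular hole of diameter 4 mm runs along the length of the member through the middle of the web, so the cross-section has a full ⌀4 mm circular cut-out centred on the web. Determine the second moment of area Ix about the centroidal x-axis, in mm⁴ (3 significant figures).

Split into non-overlapping primitives; take the origin at the lower-left of the bounding box.
Flange: 90 × 16, A = 1 440 mm², y = 138 mm, Ī = 30 720 mm⁴.
Web: 14 × 130, A = 1 820 mm², y = 65 mm, Ī = 2 563 167 mm⁴.
Hole (subtracted): ⌀4, A = 12.566 mm², y = 65 mm, Ī = 12.566 mm⁴.
Centroid: ȳ = ΣA·y / ΣA = 97.37 mm.
Transfer each piece to the centroidal x-axis using Ī + A·d² with d = y − 97.37:
  flange: d = 40.63 mm → contributes +2 407 847 mm⁴
  web: d = -32.37 mm → contributes +4 470 214 mm⁴
  hole: d = -32.37 mm → contributes −13 180 mm⁴
Total I = 6 864 881 mm⁴.

Ix ≈ 6.86 × 10⁶ mm⁴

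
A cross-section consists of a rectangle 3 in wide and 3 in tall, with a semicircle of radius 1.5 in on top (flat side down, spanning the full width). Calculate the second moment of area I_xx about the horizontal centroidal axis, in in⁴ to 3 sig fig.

I_xx ≈ 18.9 in⁴

Treat the section as a set of non-overlapping primitives; coordinates are from the bounding-box lower-left.
Rectangular body: 3 × 3, A = 9 in², y = 1.5 in, Ī = 6.75 in⁴.
Semicircular cap: semicircle r = 1.5, A = 3.5343 in², y = 3.6366 in, Ī = 0.55564 in⁴.
Centroid: ȳ = ΣA·y / ΣA = 2.1025 in.
Transfer each piece to the horizontal centroidal axis using Ī + A·d² with d = y − 2.1025:
  rectangular body: d = -0.60246 in → contributes +10.017 in⁴
  semicircular cap: d = 1.5342 in → contributes +8.8741 in⁴
Total I = 18.891 in⁴.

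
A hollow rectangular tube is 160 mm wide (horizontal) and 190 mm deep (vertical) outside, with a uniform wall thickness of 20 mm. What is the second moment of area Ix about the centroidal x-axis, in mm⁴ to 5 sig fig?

Split into non-overlapping primitives; take the origin at the lower-left of the bounding box.
Outer rectangle: 160 × 190, A = 30 400 mm², y = 95 mm, Ī = 91 453 333 mm⁴.
Inner void (subtracted): 120 × 150, A = 18 000 mm², y = 95 mm, Ī = 33 750 000 mm⁴.
By symmetry the centroid is at mid-height, ȳ = 95 mm.
All pieces are centred on the centroidal x-axis, so I = ΣĪ (holes subtracted) = 57 703 333 mm⁴.

Ix ≈ 5.7703 × 10⁷ mm⁴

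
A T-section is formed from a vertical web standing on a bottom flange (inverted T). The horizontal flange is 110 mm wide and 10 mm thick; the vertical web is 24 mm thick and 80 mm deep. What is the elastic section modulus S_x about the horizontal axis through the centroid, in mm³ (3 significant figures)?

Split into non-overlapping primitives; take the origin at the lower-left of the bounding box.
Flange: 110 × 10, A = 1 100 mm², y = 5 mm, Ī = 9166.7 mm⁴.
Web: 24 × 80, A = 1 920 mm², y = 50 mm, Ī = 1 024 000 mm⁴.
Centroid: ȳ = ΣA·y / ΣA = 33.609 mm.
Transfer each piece to the horizontal axis through the centroid using Ī + A·d² with d = y − 33.609:
  flange: d = -28.609 mm → contributes +909 506 mm⁴
  web: d = 16.391 mm → contributes +1 539 819 mm⁴
Total I = 2 449 326 mm⁴.
Extreme fibre distance c = 56.391 mm; S = I/c = 43 435 mm³.

S_x ≈ 4.34 × 10⁴ mm³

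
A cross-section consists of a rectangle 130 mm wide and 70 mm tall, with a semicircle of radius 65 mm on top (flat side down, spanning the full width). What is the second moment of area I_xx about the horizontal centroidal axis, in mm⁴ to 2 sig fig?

I_xx ≈ 2.1 × 10⁷ mm⁴

Split into non-overlapping primitives; take the origin at the lower-left of the bounding box.
Rectangular body: 130 × 70, A = 9 100 mm², y = 35 mm, Ī = 3 715 833 mm⁴.
Semicircular cap: semicircle r = 65, A = 6 637 mm², y = 97.59 mm, Ī = 1 959 230 mm⁴.
Centroid: ȳ = ΣA·y / ΣA = 61.39 mm.
Transfer each piece to the horizontal centroidal axis using Ī + A·d² with d = y − 61.39:
  rectangular body: d = -26.39 mm → contributes +10 055 673 mm⁴
  semicircular cap: d = 36.19 mm → contributes +10 652 298 mm⁴
Total I = 20 707 970 mm⁴.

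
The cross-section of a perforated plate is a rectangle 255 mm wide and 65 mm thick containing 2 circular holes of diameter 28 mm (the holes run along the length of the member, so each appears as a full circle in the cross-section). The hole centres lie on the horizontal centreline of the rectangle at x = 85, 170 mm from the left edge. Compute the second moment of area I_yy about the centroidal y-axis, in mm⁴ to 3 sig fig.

I_yy ≈ 8.75 × 10⁷ mm⁴

Split into non-overlapping primitives; take the origin at the lower-left of the bounding box.
Plate: 255 × 65, A = 16 575 mm², x = 127.5 mm, Ī = 89 815 781 mm⁴.
Hole 1 (subtracted): ⌀28, A = 615.75 mm², x = 85 mm, Ī = 30 172 mm⁴.
Hole 2 (subtracted): ⌀28, A = 615.75 mm², x = 170 mm, Ī = 30 172 mm⁴.
By symmetry the centroid is at mid-width, x̄ = 127.5 mm.
Transfer each piece to the centroidal y-axis using Ī + A·d² with d = x − 127.5:
  plate: d = 0 mm → contributes +89 815 781 mm⁴
  hole 1: d = -42.5 mm → contributes −1 142 374 mm⁴
  hole 2: d = 42.5 mm → contributes −1 142 374 mm⁴
Total I = 87 531 033 mm⁴.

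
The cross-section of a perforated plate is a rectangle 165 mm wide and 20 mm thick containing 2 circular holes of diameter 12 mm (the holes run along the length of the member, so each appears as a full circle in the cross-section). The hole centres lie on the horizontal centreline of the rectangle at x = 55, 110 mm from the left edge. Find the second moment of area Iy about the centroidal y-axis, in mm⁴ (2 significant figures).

Break the section into simple shapes (no overlaps), measuring from the bottom-left corner of the bounding box.
Plate: 165 × 20, A = 3 300 mm², x = 82.5 mm, Ī = 7 486 875 mm⁴.
Hole 1 (subtracted): ⌀12, A = 113.1 mm², x = 55 mm, Ī = 1 018 mm⁴.
Hole 2 (subtracted): ⌀12, A = 113.1 mm², x = 110 mm, Ī = 1 018 mm⁴.
By symmetry the centroid is at mid-width, x̄ = 82.5 mm.
Transfer each piece to the centroidal y-axis using Ī + A·d² with d = x − 82.5:
  plate: d = 0 mm → contributes +7 486 875 mm⁴
  hole 1: d = -27.5 mm → contributes −86 548 mm⁴
  hole 2: d = 27.5 mm → contributes −86 548 mm⁴
Total I = 7 313 780 mm⁴.

Iy ≈ 7.3 × 10⁶ mm⁴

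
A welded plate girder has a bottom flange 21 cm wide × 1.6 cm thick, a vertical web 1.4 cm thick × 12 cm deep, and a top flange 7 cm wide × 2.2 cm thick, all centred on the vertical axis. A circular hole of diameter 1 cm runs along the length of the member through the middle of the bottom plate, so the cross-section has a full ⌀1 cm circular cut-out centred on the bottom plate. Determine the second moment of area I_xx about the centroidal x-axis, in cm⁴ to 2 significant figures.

I_xx ≈ 2300 cm⁴

Break the section into simple shapes (no overlaps), measuring from the bottom-left corner of the bounding box.
Bottom plate: 21 × 1.6, A = 33.6 cm², y = 0.8 cm, Ī = 7.168 cm⁴.
Web plate: 1.4 × 12, A = 16.8 cm², y = 7.6 cm, Ī = 201.6 cm⁴.
Top plate: 7 × 2.2, A = 15.4 cm², y = 14.7 cm, Ī = 6.211 cm⁴.
Hole (subtracted): ⌀1, A = 0.7854 cm², y = 0.8 cm, Ī = 0.04909 cm⁴.
Centroid: ȳ = ΣA·y / ΣA = 5.85 cm.
Transfer each piece to the centroidal x-axis using Ī + A·d² with d = y − 5.85:
  bottom plate: d = -5.05 cm → contributes +863.9 cm⁴
  web plate: d = 1.75 cm → contributes +253.1 cm⁴
  top plate: d = 8.85 cm → contributes +1 212 cm⁴
  hole: d = -5.05 cm → contributes −20.08 cm⁴
Total I = 2 309 cm⁴.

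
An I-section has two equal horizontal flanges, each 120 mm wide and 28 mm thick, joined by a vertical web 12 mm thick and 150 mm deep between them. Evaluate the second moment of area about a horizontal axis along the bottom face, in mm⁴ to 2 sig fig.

I_base ≈ 1.5 × 10⁸ mm⁴

Decompose the section into non-overlapping parts with the origin at the bottom-left of its bounding rectangle.
Bottom flange: 120 × 28, A = 3 360 mm², y = 14 mm, Ī = 219 520 mm⁴.
Web: 12 × 150, A = 1 800 mm², y = 103 mm, Ī = 3 375 000 mm⁴.
Top flange: 120 × 28, A = 3 360 mm², y = 192 mm, Ī = 219 520 mm⁴.
Transfer each piece to the base of the section using Ī + A·d² with d = y − 0:
  bottom flange: d = 14 mm → contributes +878 080 mm⁴
  web: d = 103 mm → contributes +22 471 200 mm⁴
  top flange: d = 192 mm → contributes +124 082 560 mm⁴
Total I = 147 431 840 mm⁴.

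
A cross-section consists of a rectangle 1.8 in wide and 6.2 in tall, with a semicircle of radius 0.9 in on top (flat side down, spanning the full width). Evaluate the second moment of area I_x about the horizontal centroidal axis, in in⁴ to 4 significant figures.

Treat the section as a set of non-overlapping primitives; coordinates are from the bounding-box lower-left.
Rectangular body: 1.8 × 6.2, A = 11.16 in², y = 3.1 in, Ī = 35.7492 in⁴.
Semicircular cap: semicircle r = 0.9, A = 1.27235 in², y = 6.58197 in, Ī = 0.0720115 in⁴.
Centroid: ȳ = ΣA·y / ΣA = 3.45635 in.
Transfer each piece to the horizontal centroidal axis using Ī + A·d² with d = y − 3.45635:
  rectangular body: d = -0.35635 in → contributes +37.1664 in⁴
  semicircular cap: d = 3.12562 in → contributes +12.5022 in⁴
Total I = 49.6686 in⁴.

I_x ≈ 49.67 in⁴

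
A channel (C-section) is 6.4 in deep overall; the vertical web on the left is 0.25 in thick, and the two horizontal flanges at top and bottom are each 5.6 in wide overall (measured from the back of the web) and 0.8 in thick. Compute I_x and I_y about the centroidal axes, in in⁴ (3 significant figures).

I_x ≈ 73.0 in⁴, I_y ≈ 31.0 in⁴

Treat the section as a set of non-overlapping primitives; coordinates are from the bounding-box lower-left.
Web: 0.25 × 6.4, A = 1.6 in², y = 3.2 in, Ī = 5.4613 in⁴.
Top flange (beyond web): 5.35 × 0.8, A = 4.28 in², y = 6 in, Ī = 0.22827 in⁴.
Bottom flange (beyond web): 5.35 × 0.8, A = 4.28 in², y = 0.4 in, Ī = 0.22827 in⁴.
By symmetry the centroid is at mid-height, ȳ = 3.2 in.
Transfer each piece to the centroidal x-axis using Ī + A·d² with d = y − 3.2:
  web: d = 0 in → contributes +5.4613 in⁴
  top flange (beyond web): d = 2.8 in → contributes +33.783 in⁴
  bottom flange (beyond web): d = -2.8 in → contributes +33.783 in⁴
Total I = 73.028 in⁴.
For the y-axis: x̄ = 2.4841 in.
Repeating about the centroidal y-axis gives I_y = 30.994 in⁴.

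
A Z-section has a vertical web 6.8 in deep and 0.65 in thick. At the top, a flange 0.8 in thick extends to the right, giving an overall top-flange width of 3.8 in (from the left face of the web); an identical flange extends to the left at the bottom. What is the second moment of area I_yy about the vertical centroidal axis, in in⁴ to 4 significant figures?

I_yy ≈ 22.52 in⁴

Treat the section as a set of non-overlapping primitives; coordinates are from the bounding-box lower-left.
Web: 0.65 × 6.8, A = 4.42 in², x = 3.475 in, Ī = 0.155621 in⁴.
Top flange (beyond web): 3.15 × 0.8, A = 2.52 in², x = 5.375 in, Ī = 2.08373 in⁴.
Bottom flange (beyond web): 3.15 × 0.8, A = 2.52 in², x = 1.575 in, Ī = 2.08373 in⁴.
Centroid: x̄ = ΣA·x / ΣA = 3.475 in.
Transfer each piece to the vertical centroidal axis using Ī + A·d² with d = x − 3.475:
  web: d = 0 in → contributes +0.155621 in⁴
  top flange (beyond web): d = 1.9 in → contributes +11.1809 in⁴
  bottom flange (beyond web): d = -1.9 in → contributes +11.1809 in⁴
Total I = 22.5175 in⁴.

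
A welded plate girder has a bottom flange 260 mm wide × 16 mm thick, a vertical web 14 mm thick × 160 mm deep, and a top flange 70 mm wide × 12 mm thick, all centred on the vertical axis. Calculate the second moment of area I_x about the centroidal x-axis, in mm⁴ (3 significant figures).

I_x ≈ 3.14 × 10⁷ mm⁴

Treat the section as a set of non-overlapping primitives; coordinates are from the bounding-box lower-left.
Bottom plate: 260 × 16, A = 4 160 mm², y = 8 mm, Ī = 88 747 mm⁴.
Web plate: 14 × 160, A = 2 240 mm², y = 96 mm, Ī = 4 778 667 mm⁴.
Top plate: 70 × 12, A = 840 mm², y = 182 mm, Ī = 10 080 mm⁴.
Centroid: ȳ = ΣA·y / ΣA = 55.414 mm.
Transfer each piece to the centroidal x-axis using Ī + A·d² with d = y − 55.414:
  bottom plate: d = -47.414 mm → contributes +9 440 934 mm⁴
  web plate: d = 40.586 mm → contributes +8 468 381 mm⁴
  top plate: d = 126.59 mm → contributes +13 470 175 mm⁴
Total I = 31 379 490 mm⁴.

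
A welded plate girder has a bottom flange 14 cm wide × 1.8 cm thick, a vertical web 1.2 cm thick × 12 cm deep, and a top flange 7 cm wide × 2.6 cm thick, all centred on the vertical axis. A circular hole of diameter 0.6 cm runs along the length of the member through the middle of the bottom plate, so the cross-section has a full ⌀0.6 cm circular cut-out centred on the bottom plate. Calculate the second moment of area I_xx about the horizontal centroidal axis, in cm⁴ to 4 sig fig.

I_xx ≈ 2320 cm⁴

Break the section into simple shapes (no overlaps), measuring from the bottom-left corner of the bounding box.
Bottom plate: 14 × 1.8, A = 25.2 cm², y = 0.9 cm, Ī = 6.804 cm⁴.
Web plate: 1.2 × 12, A = 14.4 cm², y = 7.8 cm, Ī = 172.8 cm⁴.
Top plate: 7 × 2.6, A = 18.2 cm², y = 15.1 cm, Ī = 10.2527 cm⁴.
Hole (subtracted): ⌀0.6, A = 0.282743 cm², y = 0.9 cm, Ī = 0.00636173 cm⁴.
Centroid: ȳ = ΣA·y / ΣA = 7.12074 cm.
Transfer each piece to the horizontal centroidal axis using Ī + A·d² with d = y − 7.12074:
  bottom plate: d = -6.22074 cm → contributes +981.984 cm⁴
  web plate: d = 0.679258 cm → contributes +179.444 cm⁴
  top plate: d = 7.97926 cm → contributes +1169.02 cm⁴
  hole: d = -6.22074 cm → contributes −10.9479 cm⁴
Total I = 2319.5 cm⁴.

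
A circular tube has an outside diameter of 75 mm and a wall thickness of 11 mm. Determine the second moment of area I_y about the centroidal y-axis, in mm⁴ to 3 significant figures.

I_y ≈ 1.17 × 10⁶ mm⁴

Treat the section as a set of non-overlapping primitives; coordinates are from the bounding-box lower-left.
Outer circle: ⌀75, A = 4417.9 mm², x = 37.5 mm, Ī = 1 553 156 mm⁴.
Bore (subtracted): ⌀53, A = 2206.2 mm², x = 37.5 mm, Ī = 387 323 mm⁴.
By symmetry the centroid is at mid-width, x̄ = 37.5 mm.
All pieces are centred on the centroidal y-axis, so I = ΣĪ (holes subtracted) = 1 165 832 mm⁴.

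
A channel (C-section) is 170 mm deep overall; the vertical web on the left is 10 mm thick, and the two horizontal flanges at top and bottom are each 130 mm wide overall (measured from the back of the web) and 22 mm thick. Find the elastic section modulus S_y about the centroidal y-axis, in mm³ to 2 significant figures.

S_y ≈ 1.6 × 10⁵ mm³

Split into non-overlapping primitives; take the origin at the lower-left of the bounding box.
Web: 10 × 170, A = 1 700 mm², x = 5 mm, Ī = 14 167 mm⁴.
Top flange (beyond web): 120 × 22, A = 2 640 mm², x = 70 mm, Ī = 3 168 000 mm⁴.
Bottom flange (beyond web): 120 × 22, A = 2 640 mm², x = 70 mm, Ī = 3 168 000 mm⁴.
Centroid: x̄ = ΣA·x / ΣA = 54.17 mm.
Transfer each piece to the centroidal y-axis using Ī + A·d² with d = x − 54.17:
  web: d = -49.17 mm → contributes +4 124 080 mm⁴
  top flange (beyond web): d = 15.83 mm → contributes +3 829 634 mm⁴
  bottom flange (beyond web): d = 15.83 mm → contributes +3 829 634 mm⁴
Total I = 11 783 347 mm⁴.
Extreme fibre distance c = 75.83 mm; S = I/c = 155 390 mm³.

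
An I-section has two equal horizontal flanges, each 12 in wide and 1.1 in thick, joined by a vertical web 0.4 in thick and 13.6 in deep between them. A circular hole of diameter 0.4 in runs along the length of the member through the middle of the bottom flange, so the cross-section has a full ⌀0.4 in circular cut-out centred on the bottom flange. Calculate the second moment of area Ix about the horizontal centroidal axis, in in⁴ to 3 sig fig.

Ix ≈ 1510 in⁴

Decompose the section into non-overlapping parts with the origin at the bottom-left of its bounding rectangle.
Bottom flange: 12 × 1.1, A = 13.2 in², y = 0.55 in, Ī = 1.331 in⁴.
Web: 0.4 × 13.6, A = 5.44 in², y = 7.9 in, Ī = 83.849 in⁴.
Top flange: 12 × 1.1, A = 13.2 in², y = 15.25 in, Ī = 1.331 in⁴.
Hole (subtracted): ⌀0.4, A = 0.12566 in², y = 0.55 in, Ī = 0.0012566 in⁴.
Centroid: ȳ = ΣA·y / ΣA = 7.9291 in.
Transfer each piece to the horizontal centroidal axis using Ī + A·d² with d = y − 7.9291:
  bottom flange: d = -7.3791 in → contributes +720.09 in⁴
  web: d = -0.029123 in → contributes +83.853 in⁴
  top flange: d = 7.3209 in → contributes +708.79 in⁴
  hole: d = -7.3791 in → contributes −6.8438 in⁴
Total I = 1505.9 in⁴.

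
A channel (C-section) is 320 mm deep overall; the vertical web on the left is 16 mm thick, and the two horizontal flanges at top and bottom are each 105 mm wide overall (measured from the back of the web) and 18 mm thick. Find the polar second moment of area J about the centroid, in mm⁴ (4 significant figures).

J ≈ 1.245 × 10⁸ mm⁴

Split into non-overlapping primitives; take the origin at the lower-left of the bounding box.
Web: 16 × 320, A = 5 120 mm², y = 160 mm, Ī = 43 690 667 mm⁴.
Top flange (beyond web): 89 × 18, A = 1 602 mm², y = 311 mm, Ī = 43 254 mm⁴.
Bottom flange (beyond web): 89 × 18, A = 1 602 mm², y = 9 mm, Ī = 43 254 mm⁴.
By symmetry the centroid is at mid-height, ȳ = 160 mm.
Transfer each piece to the centroidal x-axis using Ī + A·d² with d = y − 160:
  web: d = 0 mm → contributes +43 690 667 mm⁴
  top flange (beyond web): d = 151 mm → contributes +36 570 456 mm⁴
  bottom flange (beyond web): d = -151 mm → contributes +36 570 456 mm⁴
Total I = 116 831 579 mm⁴.
For the y-axis: x̄ = 28.2078 mm.
Repeating about the centroidal y-axis gives I_y = 7 655 999 mm⁴.
Polar second moment: J = I_x + I_y = 124 487 578 mm⁴.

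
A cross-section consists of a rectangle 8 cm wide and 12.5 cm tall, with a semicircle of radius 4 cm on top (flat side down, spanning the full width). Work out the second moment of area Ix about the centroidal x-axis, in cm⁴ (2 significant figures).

Break the section into simple shapes (no overlaps), measuring from the bottom-left corner of the bounding box.
Rectangular body: 8 × 12.5, A = 100 cm², y = 6.25 cm, Ī = 1 302 cm⁴.
Semicircular cap: semicircle r = 4, A = 25.13 cm², y = 14.2 cm, Ī = 28.1 cm⁴.
Centroid: ȳ = ΣA·y / ΣA = 7.846 cm.
Transfer each piece to the centroidal x-axis using Ī + A·d² with d = y − 7.846:
  rectangular body: d = -1.596 cm → contributes +1 557 cm⁴
  semicircular cap: d = 6.351 cm → contributes +1 042 cm⁴
Total I = 2 599 cm⁴.

Ix ≈ 2600 cm⁴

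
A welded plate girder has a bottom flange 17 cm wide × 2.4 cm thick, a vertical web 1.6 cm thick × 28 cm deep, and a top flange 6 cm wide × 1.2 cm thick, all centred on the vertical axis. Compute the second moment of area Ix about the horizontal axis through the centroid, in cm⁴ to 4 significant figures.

Break the section into simple shapes (no overlaps), measuring from the bottom-left corner of the bounding box.
Bottom plate: 17 × 2.4, A = 40.8 cm², y = 1.2 cm, Ī = 19.584 cm⁴.
Web plate: 1.6 × 28, A = 44.8 cm², y = 16.4 cm, Ī = 2926.93 cm⁴.
Top plate: 6 × 1.2, A = 7.2 cm², y = 31 cm, Ī = 0.864 cm⁴.
Centroid: ȳ = ΣA·y / ΣA = 10.85 cm.
Transfer each piece to the horizontal axis through the centroid using Ī + A·d² with d = y − 10.85:
  bottom plate: d = -9.65 cm → contributes +3818.98 cm⁴
  web plate: d = 5.55 cm → contributes +4306.89 cm⁴
  top plate: d = 20.15 cm → contributes +2924.23 cm⁴
Total I = 11050.1 cm⁴.

Ix ≈ 1.105 × 10⁴ cm⁴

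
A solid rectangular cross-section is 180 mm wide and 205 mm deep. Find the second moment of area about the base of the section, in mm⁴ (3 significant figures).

I_base ≈ 5.17 × 10⁸ mm⁴

The section: 180 × 205, A = 36 900 mm², y = 102.5 mm, Ī = 129 226 875 mm⁴.
Transfer it to the bottom edge using Ī + A·d² with d = y − 0:
  the section: d = 102.5 mm → contributes +516 907 500 mm⁴
Total I = 516 907 500 mm⁴.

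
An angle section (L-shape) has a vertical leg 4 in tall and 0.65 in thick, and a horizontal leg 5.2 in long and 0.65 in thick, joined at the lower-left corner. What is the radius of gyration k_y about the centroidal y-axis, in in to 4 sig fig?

k_y ≈ 1.618 in

Split into non-overlapping primitives; take the origin at the lower-left of the bounding box.
Vertical leg: 0.65 × 4, A = 2.6 in², x = 0.325 in, Ī = 0.0915417 in⁴.
Horizontal leg (remainder): 4.55 × 0.65, A = 2.9575 in², x = 2.925 in, Ī = 5.1023 in⁴.
Centroid: x̄ = ΣA·x / ΣA = 1.70863 in.
Transfer each piece to the centroidal y-axis using Ī + A·d² with d = x − 1.70863:
  vertical leg: d = -1.38363 in → contributes +5.06903 in⁴
  horizontal leg (remainder): d = 1.21637 in → contributes +9.47812 in⁴
Total I = 14.5472 in⁴.
Radius of gyration: k = √(I/A) = √(14.5472 / 5.5575) = 1.61789 in.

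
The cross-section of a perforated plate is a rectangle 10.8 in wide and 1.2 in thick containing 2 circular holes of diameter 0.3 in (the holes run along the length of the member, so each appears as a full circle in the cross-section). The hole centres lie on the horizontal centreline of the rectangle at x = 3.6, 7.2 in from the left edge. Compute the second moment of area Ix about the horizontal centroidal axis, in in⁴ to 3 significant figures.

Decompose the section into non-overlapping parts with the origin at the bottom-left of its bounding rectangle.
Plate: 10.8 × 1.2, A = 12.96 in², y = 0.6 in, Ī = 1.5552 in⁴.
Hole 1 (subtracted): ⌀0.3, A = 0.070686 in², y = 0.6 in, Ī = 0.00039761 in⁴.
Hole 2 (subtracted): ⌀0.3, A = 0.070686 in², y = 0.6 in, Ī = 0.00039761 in⁴.
By symmetry the centroid is at mid-height, ȳ = 0.6 in.
All pieces are centred on the horizontal centroidal axis, so I = ΣĪ (holes subtracted) = 1.5544 in⁴.

Ix ≈ 1.55 in⁴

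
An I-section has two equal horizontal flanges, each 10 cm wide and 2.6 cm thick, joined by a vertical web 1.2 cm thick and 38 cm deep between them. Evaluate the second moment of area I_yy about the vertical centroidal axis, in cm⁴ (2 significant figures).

I_yy ≈ 440 cm⁴

Break the section into simple shapes (no overlaps), measuring from the bottom-left corner of the bounding box.
Bottom flange: 10 × 2.6, A = 26 cm², x = 5 cm, Ī = 216.7 cm⁴.
Web: 1.2 × 38, A = 45.6 cm², x = 5 cm, Ī = 5.472 cm⁴.
Top flange: 10 × 2.6, A = 26 cm², x = 5 cm, Ī = 216.7 cm⁴.
By symmetry the centroid is at mid-width, x̄ = 5 cm.
All pieces are centred on the vertical centroidal axis, so I = ΣĪ = 438.8 cm⁴.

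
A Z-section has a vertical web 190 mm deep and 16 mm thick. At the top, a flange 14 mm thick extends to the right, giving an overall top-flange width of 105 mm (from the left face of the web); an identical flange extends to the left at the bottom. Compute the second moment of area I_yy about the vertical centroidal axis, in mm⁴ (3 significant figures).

I_yy ≈ 8.58 × 10⁶ mm⁴

Treat the section as a set of non-overlapping primitives; coordinates are from the bounding-box lower-left.
Web: 16 × 190, A = 3 040 mm², x = 97 mm, Ī = 64 853 mm⁴.
Top flange (beyond web): 89 × 14, A = 1 246 mm², x = 149.5 mm, Ī = 822 464 mm⁴.
Bottom flange (beyond web): 89 × 14, A = 1 246 mm², x = 44.5 mm, Ī = 822 464 mm⁴.
Centroid: x̄ = ΣA·x / ΣA = 97 mm.
Transfer each piece to the vertical centroidal axis using Ī + A·d² with d = x − 97:
  web: d = 0 mm → contributes +64 853 mm⁴
  top flange (beyond web): d = 52.5 mm → contributes +4 256 751 mm⁴
  bottom flange (beyond web): d = -52.5 mm → contributes +4 256 751 mm⁴
Total I = 8 578 356 mm⁴.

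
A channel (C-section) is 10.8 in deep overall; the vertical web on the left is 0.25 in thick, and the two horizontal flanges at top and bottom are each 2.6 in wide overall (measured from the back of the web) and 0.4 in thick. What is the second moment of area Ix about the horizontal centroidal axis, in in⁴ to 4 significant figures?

Break the section into simple shapes (no overlaps), measuring from the bottom-left corner of the bounding box.
Web: 0.25 × 10.8, A = 2.7 in², y = 5.4 in, Ī = 26.244 in⁴.
Top flange (beyond web): 2.35 × 0.4, A = 0.94 in², y = 10.6 in, Ī = 0.0125333 in⁴.
Bottom flange (beyond web): 2.35 × 0.4, A = 0.94 in², y = 0.2 in, Ī = 0.0125333 in⁴.
By symmetry the centroid is at mid-height, ȳ = 5.4 in.
Transfer each piece to the horizontal centroidal axis using Ī + A·d² with d = y − 5.4:
  web: d = 0 in → contributes +26.244 in⁴
  top flange (beyond web): d = 5.2 in → contributes +25.4301 in⁴
  bottom flange (beyond web): d = -5.2 in → contributes +25.4301 in⁴
Total I = 77.1043 in⁴.

Ix ≈ 77.10 in⁴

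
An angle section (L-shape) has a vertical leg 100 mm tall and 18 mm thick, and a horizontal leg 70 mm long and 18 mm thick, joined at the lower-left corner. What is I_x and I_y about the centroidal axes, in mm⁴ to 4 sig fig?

I_x ≈ 2.560 × 10⁶ mm⁴, I_y ≈ 1.014 × 10⁶ mm⁴

Treat the section as a set of non-overlapping primitives; coordinates are from the bounding-box lower-left.
Vertical leg: 18 × 100, A = 1 800 mm², y = 50 mm, Ī = 1 500 000 mm⁴.
Horizontal leg (remainder): 52 × 18, A = 936 mm², y = 9 mm, Ī = 25 272 mm⁴.
Centroid: ȳ = ΣA·y / ΣA = 35.9737 mm.
Transfer each piece to the centroidal x-axis using Ī + A·d² with d = y − 35.9737:
  vertical leg: d = 14.0263 mm → contributes +1 854 128 mm⁴
  horizontal leg (remainder): d = -26.9737 mm → contributes +706 287 mm⁴
Total I = 2 560 414 mm⁴.
For the y-axis: x̄ = 20.9737 mm.
Repeating about the centroidal y-axis gives I_y = 1 013 854 mm⁴.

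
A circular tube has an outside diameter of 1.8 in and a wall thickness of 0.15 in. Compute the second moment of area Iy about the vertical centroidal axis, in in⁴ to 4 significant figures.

Break the section into simple shapes (no overlaps), measuring from the bottom-left corner of the bounding box.
Outer circle: ⌀1.8, A = 2.54469 in², x = 0.9 in, Ī = 0.5153 in⁴.
Bore (subtracted): ⌀1.5, A = 1.76715 in², x = 0.9 in, Ī = 0.248505 in⁴.
By symmetry the centroid is at mid-width, x̄ = 0.9 in.
All pieces are centred on the vertical centroidal axis, so I = ΣĪ (holes subtracted) = 0.266795 in⁴.

Iy ≈ 0.2668 in⁴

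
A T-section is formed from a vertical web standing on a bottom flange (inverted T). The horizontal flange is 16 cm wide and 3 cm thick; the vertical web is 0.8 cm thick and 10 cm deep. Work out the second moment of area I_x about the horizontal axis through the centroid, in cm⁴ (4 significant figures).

Decompose the section into non-overlapping parts with the origin at the bottom-left of its bounding rectangle.
Flange: 16 × 3, A = 48 cm², y = 1.5 cm, Ī = 36 cm⁴.
Web: 0.8 × 10, A = 8 cm², y = 8 cm, Ī = 66.6667 cm⁴.
Centroid: ȳ = ΣA·y / ΣA = 2.42857 cm.
Transfer each piece to the horizontal axis through the centroid using Ī + A·d² with d = y − 2.42857:
  flange: d = -0.928571 cm → contributes +77.3878 cm⁴
  web: d = 5.57143 cm → contributes +314.993 cm⁴
Total I = 392.381 cm⁴.

I_x ≈ 392.4 cm⁴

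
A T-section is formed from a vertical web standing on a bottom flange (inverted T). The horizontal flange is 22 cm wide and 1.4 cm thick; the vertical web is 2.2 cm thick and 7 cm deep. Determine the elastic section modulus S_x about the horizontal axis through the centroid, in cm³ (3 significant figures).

Break the section into simple shapes (no overlaps), measuring from the bottom-left corner of the bounding box.
Flange: 22 × 1.4, A = 30.8 cm², y = 0.7 cm, Ī = 5.0307 cm⁴.
Web: 2.2 × 7, A = 15.4 cm², y = 4.9 cm, Ī = 62.883 cm⁴.
Centroid: ȳ = ΣA·y / ΣA = 2.1 cm.
Transfer each piece to the horizontal axis through the centroid using Ī + A·d² with d = y − 2.1:
  flange: d = -1.4 cm → contributes +65.399 cm⁴
  web: d = 2.8 cm → contributes +183.62 cm⁴
Total I = 249.02 cm⁴.
Extreme fibre distance c = 6.3 cm; S = I/c = 39.527 cm³.

S_x ≈ 39.5 cm³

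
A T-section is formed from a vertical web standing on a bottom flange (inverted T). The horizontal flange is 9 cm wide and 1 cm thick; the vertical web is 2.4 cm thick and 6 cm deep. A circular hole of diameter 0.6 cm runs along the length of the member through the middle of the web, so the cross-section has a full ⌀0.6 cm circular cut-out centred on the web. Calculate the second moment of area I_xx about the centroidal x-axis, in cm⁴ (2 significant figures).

Break the section into simple shapes (no overlaps), measuring from the bottom-left corner of the bounding box.
Flange: 9 × 1, A = 9 cm², y = 0.5 cm, Ī = 0.75 cm⁴.
Web: 2.4 × 6, A = 14.4 cm², y = 4 cm, Ī = 43.2 cm⁴.
Hole (subtracted): ⌀0.6, A = 0.2827 cm², y = 4 cm, Ī = 0.006362 cm⁴.
Centroid: ȳ = ΣA·y / ΣA = 2.637 cm.
Transfer each piece to the centroidal x-axis using Ī + A·d² with d = y − 2.637:
  flange: d = -2.137 cm → contributes +41.87 cm⁴
  web: d = 1.363 cm → contributes +69.94 cm⁴
  hole: d = 1.363 cm → contributes −0.5313 cm⁴
Total I = 111.3 cm⁴.

I_xx ≈ 110 cm⁴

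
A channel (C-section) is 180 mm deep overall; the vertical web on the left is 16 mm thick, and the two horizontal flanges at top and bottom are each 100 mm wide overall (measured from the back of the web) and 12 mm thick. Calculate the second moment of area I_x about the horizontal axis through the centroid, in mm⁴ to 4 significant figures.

Break the section into simple shapes (no overlaps), measuring from the bottom-left corner of the bounding box.
Web: 16 × 180, A = 2 880 mm², y = 90 mm, Ī = 7 776 000 mm⁴.
Top flange (beyond web): 84 × 12, A = 1 008 mm², y = 174 mm, Ī = 12 096 mm⁴.
Bottom flange (beyond web): 84 × 12, A = 1 008 mm², y = 6 mm, Ī = 12 096 mm⁴.
By symmetry the centroid is at mid-height, ȳ = 90 mm.
Transfer each piece to the horizontal axis through the centroid using Ī + A·d² with d = y − 90:
  web: d = 0 mm → contributes +7 776 000 mm⁴
  top flange (beyond web): d = 84 mm → contributes +7 124 544 mm⁴
  bottom flange (beyond web): d = -84 mm → contributes +7 124 544 mm⁴
Total I = 22 025 088 mm⁴.

I_x ≈ 2.203 × 10⁷ mm⁴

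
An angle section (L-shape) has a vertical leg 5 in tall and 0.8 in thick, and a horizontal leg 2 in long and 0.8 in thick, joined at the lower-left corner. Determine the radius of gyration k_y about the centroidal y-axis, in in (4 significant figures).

k_y ≈ 0.4715 in

Decompose the section into non-overlapping parts with the origin at the bottom-left of its bounding rectangle.
Vertical leg: 0.8 × 5, A = 4 in², x = 0.4 in, Ī = 0.213333 in⁴.
Horizontal leg (remainder): 1.2 × 0.8, A = 0.96 in², x = 1.4 in, Ī = 0.1152 in⁴.
Centroid: x̄ = ΣA·x / ΣA = 0.593548 in.
Transfer each piece to the centroidal y-axis using Ī + A·d² with d = x − 0.593548:
  vertical leg: d = -0.193548 in → contributes +0.363177 in⁴
  horizontal leg (remainder): d = 0.806452 in → contributes +0.73955 in⁴
Total I = 1.10273 in⁴.
Radius of gyration: k = √(I/A) = √(1.10273 / 4.96) = 0.471512 in.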